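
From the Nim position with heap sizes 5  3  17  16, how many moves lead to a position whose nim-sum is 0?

In binary:
  00101  (5)
  00011  (3)
  10001  (17)
  10000  (16)
  -----
  00111  (7)
The overall nim-sum is X = 7. A heap of size p has a winning move iff p XOR X < p (reduce it to p XOR X).
  5: 5 XOR 7 = 2 < 5 — winning move (to 2).
  3: 3 XOR 7 = 4 ≥ 3 — no move.
  17: 17 XOR 7 = 22 ≥ 17 — no move.
  16: 16 XOR 7 = 23 ≥ 16 — no move.
That gives 1 winning move.

1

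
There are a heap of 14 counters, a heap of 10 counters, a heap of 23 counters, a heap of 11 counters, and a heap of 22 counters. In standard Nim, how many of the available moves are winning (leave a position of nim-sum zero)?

3

Write each in binary and XOR column by column:
  01110  (14)
  01010  (10)
  10111  (23)
  01011  (11)
  10110  (22)
  -----
  01110  (14)
The overall nim-sum is X = 14. A heap of size p has a winning move iff p XOR X < p (reduce it to p XOR X).
  14: 14 XOR 14 = 0 < 14 — winning move (to 0).
  10: 10 XOR 14 = 4 < 10 — winning move (to 4).
  23: 23 XOR 14 = 25 ≥ 23 — no move.
  11: 11 XOR 14 = 5 < 11 — winning move (to 5).
  22: 22 XOR 14 = 24 ≥ 22 — no move.
That gives 3 winning moves.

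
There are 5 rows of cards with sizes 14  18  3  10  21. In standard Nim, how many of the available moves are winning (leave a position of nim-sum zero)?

Write each in binary and XOR column by column:
  01110  (14)
  10010  (18)
  00011  (3)
  01010  (10)
  10101  (21)
  -----
  00000  (0)
The nim-sum is already 0, so every move leaves a nonzero nim-sum — there are no winning moves.

0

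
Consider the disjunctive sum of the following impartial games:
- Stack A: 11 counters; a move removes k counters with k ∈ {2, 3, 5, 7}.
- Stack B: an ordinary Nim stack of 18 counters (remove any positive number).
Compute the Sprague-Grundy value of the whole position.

19

Grundy values for stack A (subtraction set {2, 3, 5, 7}):
g(0) = mex{} = 0
g(1) = mex{} = 0
g(2) = mex{0} = 1
g(3) = mex{0} = 1
g(4) = mex{0,1} = 2
g(5) = mex{0,1} = 2
g(6) = mex{0,1,2} = 3
g(7) = mex{0,1,2} = 3
g(8) = mex{0,1,2,3} = 4
g(9) = mex{1,2,3} = 0
g(10) = mex{1,2,3,4} = 0
g(11) = mex{0,2,3,4} = 1
So g(11) = 1.
Stack B is a plain Nim stack of size 18, so its Grundy value is 18.
The value of a disjunctive sum is the nim-sum of the parts.
Combined value = 1 XOR 18 = 19.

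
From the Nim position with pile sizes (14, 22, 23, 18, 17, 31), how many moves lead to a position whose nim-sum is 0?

5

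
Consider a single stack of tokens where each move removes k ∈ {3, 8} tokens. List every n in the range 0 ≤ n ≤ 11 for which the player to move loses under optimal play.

0, 1, 2, 6, 7, 11

Grundy values for subtraction set {3, 8}:
k:     0  1  2  3  4  5  6  7  8  9 10 11
g(k):  0  0  0  1  1  1  0  0  2  1  1  0
The P-positions (g = 0) in 0..11 are 0, 1, 2, 6, 7, 11.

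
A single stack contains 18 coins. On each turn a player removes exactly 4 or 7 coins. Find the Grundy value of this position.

Compute g(0), g(1), … for moves {4, 7}:
k:     0  1  2  3  4  5  6  7  8  9 10 11 12 13 14 15 16 17 18
g(k):  0  0  0  0  1  1  1  1  2  2  2  0  0  0  0  1  1  1  1
So g(18) = 1.

1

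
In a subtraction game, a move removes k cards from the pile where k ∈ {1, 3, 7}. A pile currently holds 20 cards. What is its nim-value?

0

Grundy values for subtraction set {1, 3, 7}:
k:     0  1  2  3  4  5  6  7  8  9 10 11 12 13 14 15 16 17 18 19 20
g(k):  0  1  0  1  0  1  0  1  0  1  0  1  0  1  0  1  0  1  0  1  0
So g(20) = 0.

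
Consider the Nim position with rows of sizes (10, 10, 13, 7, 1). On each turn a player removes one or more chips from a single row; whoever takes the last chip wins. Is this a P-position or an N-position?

Write each in binary and XOR column by column:
  1010  (10)
  1010  (10)
  1101  (13)
  0111  (7)
  0001  (1)
  ----
  1011  (11)
The nim-sum is 11 ≠ 0, so this is an N-position: the player to move can win.

N-position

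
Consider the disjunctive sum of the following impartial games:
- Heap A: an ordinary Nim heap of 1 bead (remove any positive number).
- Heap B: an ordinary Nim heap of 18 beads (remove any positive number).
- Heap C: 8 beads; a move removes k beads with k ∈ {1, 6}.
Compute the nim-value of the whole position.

18

Heap A is a plain Nim heap of size 1, so its Grundy value is 1.
Heap B is a plain Nim heap of size 18, so its Grundy value is 18.
Grundy values for heap C (subtraction set {1, 6}):
g(0) = mex{} = 0
g(1) = mex{0} = 1
g(2) = mex{1} = 0
g(3) = mex{0} = 1
g(4) = mex{1} = 0
g(5) = mex{0} = 1
g(6) = mex{0,1} = 2
g(7) = mex{1,2} = 0
g(8) = mex{0} = 1
So g(8) = 1.
By the Sprague-Grundy theorem, the Grundy value of a sum of independent games is the XOR of the component values.
Combined value = 1 ⊕ 18 ⊕ 1 = 18.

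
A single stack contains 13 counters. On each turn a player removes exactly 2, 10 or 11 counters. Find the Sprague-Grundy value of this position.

Compute g(0), g(1), … for moves {2, 10, 11}:
g(0) = mex{} = 0
g(1) = mex{} = 0
g(2) = mex{0} = 1
g(3) = mex{0} = 1
g(4) = mex{1} = 0
g(5) = mex{1} = 0
g(6) = mex{0} = 1
g(7) = mex{0} = 1
g(8) = mex{1} = 0
g(9) = mex{1} = 0
g(10) = mex{0} = 1
g(11) = mex{0} = 1
g(12) = mex{0,1} = 2
g(13) = mex{1} = 0
So g(13) = 0.

0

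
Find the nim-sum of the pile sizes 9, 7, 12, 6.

4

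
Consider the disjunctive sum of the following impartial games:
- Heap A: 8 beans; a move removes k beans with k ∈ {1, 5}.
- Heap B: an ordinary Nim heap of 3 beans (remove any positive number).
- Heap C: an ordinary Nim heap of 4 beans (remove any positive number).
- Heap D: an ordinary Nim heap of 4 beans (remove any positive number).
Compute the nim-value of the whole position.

3

Build the Grundy sequence for heap A with g(k) = mex{g(k−s) : s ∈ {1, 5}, s ≤ k}:
k:     0  1  2  3  4  5  6  7  8
g(k):  0  1  0  1  0  1  0  1  0
So g(8) = 0.
Heap B is a plain Nim heap of size 3, so its Grundy value is 3.
Heap C is a plain Nim heap of size 4, so its Grundy value is 4.
Heap D is a plain Nim heap of size 4, so its Grundy value is 4.
The value of a disjunctive sum is the nim-sum of the parts.
Combined value = 0 XOR 3 XOR 4 XOR 4 = 3.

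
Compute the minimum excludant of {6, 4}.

0 is not in the set, so the mex is 0.

0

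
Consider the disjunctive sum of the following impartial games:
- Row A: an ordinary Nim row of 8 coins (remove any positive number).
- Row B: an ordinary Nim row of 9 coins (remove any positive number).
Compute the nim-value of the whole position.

Row A is a plain Nim row of size 8, so its Grundy value is 8.
Row B is a plain Nim row of size 9, so its Grundy value is 9.
The value of a disjunctive sum is the nim-sum of the parts.
Combined value = 8 XOR 9 = 1.

1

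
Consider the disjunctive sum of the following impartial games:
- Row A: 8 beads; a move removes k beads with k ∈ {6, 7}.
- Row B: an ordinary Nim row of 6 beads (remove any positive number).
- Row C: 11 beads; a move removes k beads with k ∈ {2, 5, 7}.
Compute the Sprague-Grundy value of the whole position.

4

Grundy values for row A (subtraction set {6, 7}):
k:     0  1  2  3  4  5  6  7  8
g(k):  0  0  0  0  0  0  1  1  1
So g(8) = 1.
Row B is a plain Nim row of size 6, so its Grundy value is 6.
Build the Grundy sequence for row C with g(k) = mex{g(k−s) : s ∈ {2, 5, 7}, s ≤ k}:
k:     0  1  2  3  4  5  6  7  8  9 10 11
g(k):  0  0  1  1  0  2  1  3  2  2  0  3
So g(11) = 3.
The value of a disjunctive sum is the nim-sum of the parts.
Combined value = 1 ⊕ 6 ⊕ 3 = 4.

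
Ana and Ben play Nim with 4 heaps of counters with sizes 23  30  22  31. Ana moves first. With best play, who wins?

Write each in binary and XOR column by column:
  10111  (23)
  11110  (30)
  10110  (22)
  11111  (31)
  -----
  00000  (0)
The nim-sum is 0, so this is a P-position: the player to move is in a losing position under optimal play; Ana is about to move from it and so loses — Ben wins.

Ben wins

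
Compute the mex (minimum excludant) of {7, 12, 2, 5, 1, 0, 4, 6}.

3

The values 0, 1, 2 are all present; 3 is the first non-negative integer missing from the set.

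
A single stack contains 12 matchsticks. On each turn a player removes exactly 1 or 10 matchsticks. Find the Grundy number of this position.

1

Grundy values for subtraction set {1, 10}:
k:     0  1  2  3  4  5  6  7  8  9 10 11 12
g(k):  0  1  0  1  0  1  0  1  0  1  2  0  1
So g(12) = 1.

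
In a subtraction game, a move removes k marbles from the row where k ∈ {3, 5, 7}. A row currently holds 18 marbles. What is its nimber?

Build the Grundy sequence with g(k) = mex{g(k−s) : s ∈ {3, 5, 7}, s ≤ k}:
k:     0  1  2  3  4  5  6  7  8  9 10 11 12 13 14 15 16 17 18
g(k):  0  0  0  1  1  1  2  2  2  3  0  0  0  1  1  1  2  2  2
So g(18) = 2.

2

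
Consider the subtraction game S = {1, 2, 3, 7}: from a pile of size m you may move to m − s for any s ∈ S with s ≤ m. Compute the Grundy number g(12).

0

Compute g(0), g(1), … for moves {1, 2, 3, 7}:
g(0) = mex{} = 0
g(1) = mex{0} = 1
g(2) = mex{0,1} = 2
g(3) = mex{0,1,2} = 3
g(4) = mex{1,2,3} = 0
g(5) = mex{0,2,3} = 1
g(6) = mex{0,1,3} = 2
g(7) = mex{0,1,2} = 3
g(8) = mex{1,2,3} = 0
g(9) = mex{0,2,3} = 1
g(10) = mex{0,1,3} = 2
g(11) = mex{0,1,2} = 3
g(12) = mex{1,2,3} = 0
So g(12) = 0.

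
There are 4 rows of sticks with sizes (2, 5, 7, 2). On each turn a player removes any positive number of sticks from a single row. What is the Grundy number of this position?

In binary:
  010  (2)
  101  (5)
  111  (7)
  010  (2)
  ---
  010  (2)

2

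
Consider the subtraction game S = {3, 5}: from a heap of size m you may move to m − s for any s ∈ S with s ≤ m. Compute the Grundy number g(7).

2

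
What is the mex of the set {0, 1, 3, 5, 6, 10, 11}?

2

The values 0, 1 are all present; 2 is the first non-negative integer missing from the set.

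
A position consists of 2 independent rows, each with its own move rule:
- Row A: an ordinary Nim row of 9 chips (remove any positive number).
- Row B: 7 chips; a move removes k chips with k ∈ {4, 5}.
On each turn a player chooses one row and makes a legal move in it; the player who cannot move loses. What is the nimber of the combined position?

Row A is a plain Nim row of size 9, so its Grundy value is 9.
For row B, compute g(0), g(1), … with moves {4, 5}:
g(0) = mex{} = 0
g(1) = mex{} = 0
g(2) = mex{} = 0
g(3) = mex{} = 0
g(4) = mex{0} = 1
g(5) = mex{0} = 1
g(6) = mex{0} = 1
g(7) = mex{0} = 1
So g(7) = 1.
By the Sprague-Grundy theorem, the Grundy value of a sum of independent games is the XOR of the component values.
Combined value = 9 ⊕ 1 = 8.

8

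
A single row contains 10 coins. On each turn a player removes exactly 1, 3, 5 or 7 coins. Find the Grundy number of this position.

Build the Grundy sequence with g(k) = mex{g(k−s) : s ∈ {1, 3, 5, 7}, s ≤ k}:
k:     0  1  2  3  4  5  6  7  8  9 10
g(k):  0  1  0  1  0  1  0  1  0  1  0
So g(10) = 0.

0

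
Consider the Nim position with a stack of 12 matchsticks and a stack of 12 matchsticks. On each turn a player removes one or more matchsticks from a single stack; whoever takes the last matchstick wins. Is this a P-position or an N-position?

Compute the nim-sum pairwise:
12 XOR 12 = 0
The nim-sum is 0, so this is a P-position: the player to move is in a losing position under optimal play.

P-position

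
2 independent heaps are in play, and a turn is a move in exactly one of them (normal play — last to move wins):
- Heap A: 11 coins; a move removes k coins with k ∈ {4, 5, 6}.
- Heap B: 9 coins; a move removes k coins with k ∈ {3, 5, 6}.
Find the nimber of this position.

Build the Grundy sequence for heap A with g(k) = mex{g(k−s) : s ∈ {4, 5, 6}, s ≤ k}:
g(0) = mex{} = 0
g(1) = mex{} = 0
g(2) = mex{} = 0
g(3) = mex{} = 0
g(4) = mex{0} = 1
g(5) = mex{0} = 1
g(6) = mex{0} = 1
g(7) = mex{0} = 1
g(8) = mex{0,1} = 2
g(9) = mex{0,1} = 2
g(10) = mex{1} = 0
g(11) = mex{1} = 0
So g(11) = 0.
Build the Grundy sequence for heap B with g(k) = mex{g(k−s) : s ∈ {3, 5, 6}, s ≤ k}:
k:     0  1  2  3  4  5  6  7  8  9
g(k):  0  0  0  1  1  1  2  2  2  0
So g(9) = 0.
The value of a disjunctive sum is the nim-sum of the parts.
Combined value = 0 XOR 0 = 0.

0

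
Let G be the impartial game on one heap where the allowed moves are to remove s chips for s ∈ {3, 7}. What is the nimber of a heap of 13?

Compute g(0), g(1), … for moves {3, 7}:
k:     0  1  2  3  4  5  6  7  8  9 10 11 12 13
g(k):  0  0  0  1  1  1  0  2  2  1  0  0  0  1
So g(13) = 1.

1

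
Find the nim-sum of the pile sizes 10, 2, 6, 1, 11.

4

Write each in binary and XOR column by column:
  1010  (10)
  0010  (2)
  0110  (6)
  0001  (1)
  1011  (11)
  ----
  0100  (4)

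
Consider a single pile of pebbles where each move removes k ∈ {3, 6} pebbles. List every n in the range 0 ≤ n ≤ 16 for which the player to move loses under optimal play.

0, 1, 2, 9, 10, 11

Compute g(0), g(1), … for moves {3, 6}:
k:     0  1  2  3  4  5  6  7  8  9 10 11 12 13 14 15 16
g(k):  0  0  0  1  1  1  2  2  2  0  0  0  1  1  1  2  2
The P-positions (g = 0) in 0..16 are 0, 1, 2, 9, 10, 11.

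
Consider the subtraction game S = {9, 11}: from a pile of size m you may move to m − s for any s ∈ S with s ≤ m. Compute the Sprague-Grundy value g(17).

Compute g(0), g(1), … for moves {9, 11}:
k:     0  1  2  3  4  5  6  7  8  9 10 11 12 13 14 15 16 17
g(k):  0  0  0  0  0  0  0  0  0  1  1  1  1  1  1  1  1  1
So g(17) = 1.

1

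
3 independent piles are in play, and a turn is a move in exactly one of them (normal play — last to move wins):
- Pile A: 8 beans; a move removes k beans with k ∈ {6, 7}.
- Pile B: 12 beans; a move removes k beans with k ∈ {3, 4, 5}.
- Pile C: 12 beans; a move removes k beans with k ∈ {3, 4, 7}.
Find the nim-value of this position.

For pile A, compute g(0), g(1), … with moves {6, 7}:
k:     0  1  2  3  4  5  6  7  8
g(k):  0  0  0  0  0  0  1  1  1
So g(8) = 1.
Build the Grundy sequence for pile B with g(k) = mex{g(k−s) : s ∈ {3, 4, 5}, s ≤ k}:
g(0) = mex{} = 0
g(1) = mex{} = 0
g(2) = mex{} = 0
g(3) = mex{0} = 1
g(4) = mex{0} = 1
g(5) = mex{0} = 1
g(6) = mex{0,1} = 2
g(7) = mex{0,1} = 2
g(8) = mex{1} = 0
g(9) = mex{1,2} = 0
g(10) = mex{1,2} = 0
g(11) = mex{0,2} = 1
g(12) = mex{0,2} = 1
So g(12) = 1.
For pile C, compute g(0), g(1), … with moves {3, 4, 7}:
g(0) = mex{} = 0
g(1) = mex{} = 0
g(2) = mex{} = 0
g(3) = mex{0} = 1
g(4) = mex{0} = 1
g(5) = mex{0} = 1
g(6) = mex{0,1} = 2
g(7) = mex{0,1} = 2
g(8) = mex{0,1} = 2
g(9) = mex{0,1,2} = 3
g(10) = mex{1,2} = 0
g(11) = mex{1,2} = 0
g(12) = mex{1,2,3} = 0
So g(12) = 0.
By the Sprague-Grundy theorem, the Grundy value of a sum of independent games is the XOR of the component values.
Combined value = 1 ⊕ 1 ⊕ 0 = 0.

0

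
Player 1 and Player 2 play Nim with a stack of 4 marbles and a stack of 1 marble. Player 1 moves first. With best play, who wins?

Player 1 wins

Compute the nim-sum pairwise:
4 ⊕ 1 = 5
The nim-sum is 5 ≠ 0, so this is an N-position: the player to move can win; Player 1 has a winning move.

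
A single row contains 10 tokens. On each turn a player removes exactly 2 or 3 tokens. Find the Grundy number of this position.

Grundy values for subtraction set {2, 3}:
k:     0  1  2  3  4  5  6  7  8  9 10
g(k):  0  0  1  1  2  0  0  1  1  2  0
So g(10) = 0.

0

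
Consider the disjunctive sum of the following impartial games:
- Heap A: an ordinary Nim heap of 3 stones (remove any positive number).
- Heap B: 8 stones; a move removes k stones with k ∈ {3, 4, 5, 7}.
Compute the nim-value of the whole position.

1

Heap A is a plain Nim heap of size 3, so its Grundy value is 3.
For heap B, compute g(0), g(1), … with moves {3, 4, 5, 7}:
g(0) = mex{} = 0
g(1) = mex{} = 0
g(2) = mex{} = 0
g(3) = mex{0} = 1
g(4) = mex{0} = 1
g(5) = mex{0} = 1
g(6) = mex{0,1} = 2
g(7) = mex{0,1} = 2
g(8) = mex{0,1} = 2
So g(8) = 2.
By the Sprague-Grundy theorem, the Grundy value of a sum of independent games is the XOR of the component values.
Combined value = 3 ⊕ 2 = 1.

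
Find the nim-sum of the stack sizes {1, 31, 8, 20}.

Bitwise XOR of the heap sizes:
  00001  (1)
  11111  (31)
  01000  (8)
  10100  (20)
  -----
  00010  (2)

2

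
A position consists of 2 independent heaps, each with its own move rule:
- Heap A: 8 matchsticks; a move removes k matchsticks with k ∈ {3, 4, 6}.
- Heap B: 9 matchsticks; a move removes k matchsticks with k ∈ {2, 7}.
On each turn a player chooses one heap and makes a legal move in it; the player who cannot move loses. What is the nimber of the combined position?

Grundy values for heap A (subtraction set {3, 4, 6}):
g(0) = mex{} = 0
g(1) = mex{} = 0
g(2) = mex{} = 0
g(3) = mex{0} = 1
g(4) = mex{0} = 1
g(5) = mex{0} = 1
g(6) = mex{0,1} = 2
g(7) = mex{0,1} = 2
g(8) = mex{0,1} = 2
So g(8) = 2.
For heap B, compute g(0), g(1), … with moves {2, 7}:
k:     0  1  2  3  4  5  6  7  8  9
g(k):  0  0  1  1  0  0  1  1  2  0
So g(9) = 0.
By the Sprague-Grundy theorem, the Grundy value of a sum of independent games is the XOR of the component values.
Combined value = 2 XOR 0 = 2.

2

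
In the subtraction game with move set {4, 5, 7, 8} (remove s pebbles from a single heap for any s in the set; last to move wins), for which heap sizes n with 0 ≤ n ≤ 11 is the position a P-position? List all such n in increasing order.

0, 1, 2, 3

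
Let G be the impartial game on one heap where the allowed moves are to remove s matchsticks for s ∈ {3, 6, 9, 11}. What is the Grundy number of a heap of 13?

4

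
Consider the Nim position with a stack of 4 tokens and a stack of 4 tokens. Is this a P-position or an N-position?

Bitwise XOR of the heap sizes:
  100  (4)
  100  (4)
  ---
  000  (0)
The nim-sum is 0, so this is a P-position: the player to move is in a losing position under optimal play.

P-position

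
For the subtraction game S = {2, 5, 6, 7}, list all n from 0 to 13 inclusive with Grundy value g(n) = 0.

0, 1, 4, 12, 13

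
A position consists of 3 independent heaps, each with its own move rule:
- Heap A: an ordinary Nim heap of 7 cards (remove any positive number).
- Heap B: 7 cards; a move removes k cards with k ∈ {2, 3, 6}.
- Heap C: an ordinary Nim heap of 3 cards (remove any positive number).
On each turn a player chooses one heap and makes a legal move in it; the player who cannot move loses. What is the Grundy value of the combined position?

5

Heap A is a plain Nim heap of size 7, so its Grundy value is 7.
Build the Grundy sequence for heap B with g(k) = mex{g(k−s) : s ∈ {2, 3, 6}, s ≤ k}:
k:     0  1  2  3  4  5  6  7
g(k):  0  0  1  1  2  0  3  1
So g(7) = 1.
Heap C is a plain Nim heap of size 3, so its Grundy value is 3.
By the Sprague-Grundy theorem, the Grundy value of a sum of independent games is the XOR of the component values.
Combined value = 7 XOR 1 XOR 3 = 5.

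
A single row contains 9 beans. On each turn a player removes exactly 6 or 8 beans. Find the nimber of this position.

1

Grundy values for subtraction set {6, 8}:
g(0) = mex{} = 0
g(1) = mex{} = 0
g(2) = mex{} = 0
g(3) = mex{} = 0
g(4) = mex{} = 0
g(5) = mex{} = 0
g(6) = mex{0} = 1
g(7) = mex{0} = 1
g(8) = mex{0} = 1
g(9) = mex{0} = 1
So g(9) = 1.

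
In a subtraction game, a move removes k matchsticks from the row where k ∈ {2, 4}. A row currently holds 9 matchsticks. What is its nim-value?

1

Grundy values for subtraction set {2, 4}:
g(0) = mex{} = 0
g(1) = mex{} = 0
g(2) = mex{0} = 1
g(3) = mex{0} = 1
g(4) = mex{0,1} = 2
g(5) = mex{0,1} = 2
g(6) = mex{1,2} = 0
g(7) = mex{1,2} = 0
g(8) = mex{0,2} = 1
g(9) = mex{0,2} = 1
So g(9) = 1.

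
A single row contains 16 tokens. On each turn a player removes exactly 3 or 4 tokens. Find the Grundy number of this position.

0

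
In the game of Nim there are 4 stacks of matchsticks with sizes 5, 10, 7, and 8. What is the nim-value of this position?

Nim-sum: 5 ^ 10 ^ 7 ^ 8 = 0.

0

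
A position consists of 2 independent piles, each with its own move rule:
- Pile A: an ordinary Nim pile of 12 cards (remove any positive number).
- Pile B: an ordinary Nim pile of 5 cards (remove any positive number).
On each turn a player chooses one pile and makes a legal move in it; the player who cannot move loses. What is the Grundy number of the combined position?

Pile A is a plain Nim pile of size 12, so its Grundy value is 12.
Pile B is a plain Nim pile of size 5, so its Grundy value is 5.
The value of a disjunctive sum is the nim-sum of the parts.
Combined value = 12 ⊕ 5 = 9.

9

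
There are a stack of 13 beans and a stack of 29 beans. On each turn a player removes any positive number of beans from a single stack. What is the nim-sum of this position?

16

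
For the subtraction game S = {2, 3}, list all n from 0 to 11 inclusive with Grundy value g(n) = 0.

Compute g(0), g(1), … for moves {2, 3}:
k:     0  1  2  3  4  5  6  7  8  9 10 11
g(k):  0  0  1  1  2  0  0  1  1  2  0  0
The P-positions (g = 0) in 0..11 are 0, 1, 5, 6, 10, 11.

0, 1, 5, 6, 10, 11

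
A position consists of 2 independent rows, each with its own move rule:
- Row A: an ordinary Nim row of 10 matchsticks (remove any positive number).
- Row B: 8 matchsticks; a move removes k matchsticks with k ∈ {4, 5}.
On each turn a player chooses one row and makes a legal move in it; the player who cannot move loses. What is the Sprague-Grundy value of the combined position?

8

Row A is a plain Nim row of size 10, so its Grundy value is 10.
For row B, compute g(0), g(1), … with moves {4, 5}:
g(0) = mex{} = 0
g(1) = mex{} = 0
g(2) = mex{} = 0
g(3) = mex{} = 0
g(4) = mex{0} = 1
g(5) = mex{0} = 1
g(6) = mex{0} = 1
g(7) = mex{0} = 1
g(8) = mex{0,1} = 2
So g(8) = 2.
The value of a disjunctive sum is the nim-sum of the parts.
Combined value = 10 XOR 2 = 8.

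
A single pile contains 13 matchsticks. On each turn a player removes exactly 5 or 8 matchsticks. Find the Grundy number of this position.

Compute g(0), g(1), … for moves {5, 8}:
g(0) = mex{} = 0
g(1) = mex{} = 0
g(2) = mex{} = 0
g(3) = mex{} = 0
g(4) = mex{} = 0
g(5) = mex{0} = 1
g(6) = mex{0} = 1
g(7) = mex{0} = 1
g(8) = mex{0} = 1
g(9) = mex{0} = 1
g(10) = mex{0,1} = 2
g(11) = mex{0,1} = 2
g(12) = mex{0,1} = 2
g(13) = mex{1} = 0
So g(13) = 0.

0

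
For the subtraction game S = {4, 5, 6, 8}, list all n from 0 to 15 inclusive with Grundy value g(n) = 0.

0, 1, 2, 3, 12, 13, 14, 15

Compute g(0), g(1), … for moves {4, 5, 6, 8}:
k:     0  1  2  3  4  5  6  7  8  9 10 11 12 13 14 15
g(k):  0  0  0  0  1  1  1  1  2  2  2  2  0  0  0  0
The P-positions (g = 0) in 0..15 are 0, 1, 2, 3, 12, 13, 14, 15.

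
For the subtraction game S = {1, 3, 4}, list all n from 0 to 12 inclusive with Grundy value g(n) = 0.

0, 2, 7, 9

Build the Grundy sequence with g(k) = mex{g(k−s) : s ∈ {1, 3, 4}, s ≤ k}:
k:     0  1  2  3  4  5  6  7  8  9 10 11 12
g(k):  0  1  0  1  2  3  2  0  1  0  1  2  3
The P-positions (g = 0) in 0..12 are 0, 2, 7, 9.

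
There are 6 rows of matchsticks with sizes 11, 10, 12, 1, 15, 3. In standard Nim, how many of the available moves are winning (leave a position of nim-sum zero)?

Nim-sum: 11 XOR 10 XOR 12 XOR 1 XOR 15 XOR 3 = 0.
The nim-sum is already 0, so every move leaves a nonzero nim-sum — there are no winning moves.

0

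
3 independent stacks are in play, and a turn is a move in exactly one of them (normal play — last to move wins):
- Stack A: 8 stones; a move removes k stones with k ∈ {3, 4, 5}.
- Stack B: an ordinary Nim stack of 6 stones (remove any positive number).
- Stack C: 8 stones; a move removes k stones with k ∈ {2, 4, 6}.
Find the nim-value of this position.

6

For stack A, compute g(0), g(1), … with moves {3, 4, 5}:
g(0) = mex{} = 0
g(1) = mex{} = 0
g(2) = mex{} = 0
g(3) = mex{0} = 1
g(4) = mex{0} = 1
g(5) = mex{0} = 1
g(6) = mex{0,1} = 2
g(7) = mex{0,1} = 2
g(8) = mex{1} = 0
So g(8) = 0.
Stack B is a plain Nim stack of size 6, so its Grundy value is 6.
Grundy values for stack C (subtraction set {2, 4, 6}):
k:     0  1  2  3  4  5  6  7  8
g(k):  0  0  1  1  2  2  3  3  0
So g(8) = 0.
By the Sprague-Grundy theorem, the Grundy value of a sum of independent games is the XOR of the component values.
Combined value = 0 XOR 6 XOR 0 = 6.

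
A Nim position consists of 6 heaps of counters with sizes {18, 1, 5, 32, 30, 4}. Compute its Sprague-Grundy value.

44

Write each in binary and XOR column by column:
  010010  (18)
  000001  (1)
  000101  (5)
  100000  (32)
  011110  (30)
  000100  (4)
  ------
  101100  (44)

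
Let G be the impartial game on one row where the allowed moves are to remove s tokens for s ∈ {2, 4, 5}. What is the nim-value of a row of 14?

0

Compute g(0), g(1), … for moves {2, 4, 5}:
g(0) = mex{} = 0
g(1) = mex{} = 0
g(2) = mex{0} = 1
g(3) = mex{0} = 1
g(4) = mex{0,1} = 2
g(5) = mex{0,1} = 2
g(6) = mex{0,1,2} = 3
g(7) = mex{1,2} = 0
g(8) = mex{1,2,3} = 0
g(9) = mex{0,2} = 1
g(10) = mex{0,2,3} = 1
g(11) = mex{0,1,3} = 2
g(12) = mex{0,1} = 2
g(13) = mex{0,1,2} = 3
g(14) = mex{1,2} = 0
So g(14) = 0.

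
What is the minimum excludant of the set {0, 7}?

1

0 is in the set but 1 is not, so the mex is 1.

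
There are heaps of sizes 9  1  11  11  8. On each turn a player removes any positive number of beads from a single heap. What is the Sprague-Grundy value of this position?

0

Compute the nim-sum pairwise:
9 ^ 1 = 8
8 ^ 11 = 3
3 ^ 11 = 8
8 ^ 8 = 0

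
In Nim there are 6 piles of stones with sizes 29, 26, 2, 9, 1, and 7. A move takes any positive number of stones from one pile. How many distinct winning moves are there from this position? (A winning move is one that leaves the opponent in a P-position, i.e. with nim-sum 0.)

Nim-sum: 29 ^ 26 ^ 2 ^ 9 ^ 1 ^ 7 = 10.
The overall nim-sum is X = 10. A pile of size p has a winning move iff p XOR X < p (reduce it to p XOR X).
  29: 29 XOR 10 = 23 < 29 — winning move (to 23).
  26: 26 XOR 10 = 16 < 26 — winning move (to 16).
  2: 2 XOR 10 = 8 ≥ 2 — no move.
  9: 9 XOR 10 = 3 < 9 — winning move (to 3).
  1: 1 XOR 10 = 11 ≥ 1 — no move.
  7: 7 XOR 10 = 13 ≥ 7 — no move.
That gives 3 winning moves.

3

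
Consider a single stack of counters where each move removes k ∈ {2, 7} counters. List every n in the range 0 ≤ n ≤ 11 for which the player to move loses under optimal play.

0, 1, 4, 5, 9, 10

Build the Grundy sequence with g(k) = mex{g(k−s) : s ∈ {2, 7}, s ≤ k}:
g(0) = mex{} = 0
g(1) = mex{} = 0
g(2) = mex{0} = 1
g(3) = mex{0} = 1
g(4) = mex{1} = 0
g(5) = mex{1} = 0
g(6) = mex{0} = 1
g(7) = mex{0} = 1
g(8) = mex{0,1} = 2
g(9) = mex{1} = 0
g(10) = mex{1,2} = 0
g(11) = mex{0} = 1
The P-positions (g = 0) in 0..11 are 0, 1, 4, 5, 9, 10.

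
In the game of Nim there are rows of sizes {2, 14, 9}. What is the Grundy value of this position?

5

Compute the nim-sum pairwise:
2 ^ 14 = 12
12 ^ 9 = 5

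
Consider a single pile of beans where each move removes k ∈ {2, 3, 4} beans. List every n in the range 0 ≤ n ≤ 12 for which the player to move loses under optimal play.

0, 1, 6, 7, 12

Build the Grundy sequence with g(k) = mex{g(k−s) : s ∈ {2, 3, 4}, s ≤ k}:
k:     0  1  2  3  4  5  6  7  8  9 10 11 12
g(k):  0  0  1  1  2  2  0  0  1  1  2  2  0
The P-positions (g = 0) in 0..12 are 0, 1, 6, 7, 12.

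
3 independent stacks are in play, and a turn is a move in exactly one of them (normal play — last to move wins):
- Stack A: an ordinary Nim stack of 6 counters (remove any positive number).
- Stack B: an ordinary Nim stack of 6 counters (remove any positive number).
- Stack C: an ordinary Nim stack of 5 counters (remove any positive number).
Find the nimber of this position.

5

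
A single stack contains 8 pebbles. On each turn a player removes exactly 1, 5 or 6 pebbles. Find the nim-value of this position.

2

Build the Grundy sequence with g(k) = mex{g(k−s) : s ∈ {1, 5, 6}, s ≤ k}:
g(0) = mex{} = 0
g(1) = mex{0} = 1
g(2) = mex{1} = 0
g(3) = mex{0} = 1
g(4) = mex{1} = 0
g(5) = mex{0} = 1
g(6) = mex{0,1} = 2
g(7) = mex{0,1,2} = 3
g(8) = mex{0,1,3} = 2
So g(8) = 2.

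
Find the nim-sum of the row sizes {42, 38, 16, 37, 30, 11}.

44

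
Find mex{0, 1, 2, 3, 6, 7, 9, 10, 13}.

The values 0, 1, 2, 3 are all present; 4 is the first non-negative integer missing from the set.

4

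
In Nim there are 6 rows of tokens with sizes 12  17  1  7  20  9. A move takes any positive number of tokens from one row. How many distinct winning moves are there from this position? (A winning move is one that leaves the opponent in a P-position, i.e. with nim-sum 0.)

3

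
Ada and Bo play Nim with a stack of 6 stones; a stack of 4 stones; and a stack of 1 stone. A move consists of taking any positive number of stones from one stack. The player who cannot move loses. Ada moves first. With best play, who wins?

Ada wins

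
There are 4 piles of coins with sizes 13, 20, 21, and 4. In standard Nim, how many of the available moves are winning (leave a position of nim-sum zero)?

1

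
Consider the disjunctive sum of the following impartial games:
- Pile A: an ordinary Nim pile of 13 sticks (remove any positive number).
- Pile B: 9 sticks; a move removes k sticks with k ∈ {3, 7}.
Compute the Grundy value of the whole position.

12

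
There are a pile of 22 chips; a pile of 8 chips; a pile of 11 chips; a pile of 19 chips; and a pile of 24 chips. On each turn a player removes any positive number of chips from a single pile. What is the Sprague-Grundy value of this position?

30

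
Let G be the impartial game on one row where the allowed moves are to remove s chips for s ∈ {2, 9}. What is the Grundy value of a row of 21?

Grundy values for subtraction set {2, 9}:
k:     0  1  2  3  4  5  6  7  8  9 10 11 12 13 14 15 16 17 18 19 20 21
g(k):  0  0  1  1  0  0  1  1  0  2  1  0  0  1  1  0  0  1  1  0  2  1
So g(21) = 1.

1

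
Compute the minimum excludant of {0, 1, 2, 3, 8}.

The values 0, 1, 2, 3 are all present; 4 is the first non-negative integer missing from the set.

4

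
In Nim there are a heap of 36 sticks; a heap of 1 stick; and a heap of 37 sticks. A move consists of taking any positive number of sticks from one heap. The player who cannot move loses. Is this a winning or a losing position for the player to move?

Losing position

Nim-sum: 36 ^ 1 ^ 37 = 0.
The nim-sum is 0, so this is a P-position: the player to move is in a losing position under optimal play.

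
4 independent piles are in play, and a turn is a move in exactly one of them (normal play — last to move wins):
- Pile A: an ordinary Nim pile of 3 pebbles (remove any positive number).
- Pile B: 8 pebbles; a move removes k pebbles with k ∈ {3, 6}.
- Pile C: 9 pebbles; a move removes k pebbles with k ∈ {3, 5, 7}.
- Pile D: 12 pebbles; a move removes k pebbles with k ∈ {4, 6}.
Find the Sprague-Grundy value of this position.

Pile A is a plain Nim pile of size 3, so its Grundy value is 3.
Build the Grundy sequence for pile B with g(k) = mex{g(k−s) : s ∈ {3, 6}, s ≤ k}:
g(0) = mex{} = 0
g(1) = mex{} = 0
g(2) = mex{} = 0
g(3) = mex{0} = 1
g(4) = mex{0} = 1
g(5) = mex{0} = 1
g(6) = mex{0,1} = 2
g(7) = mex{0,1} = 2
g(8) = mex{0,1} = 2
So g(8) = 2.
For pile C, compute g(0), g(1), … with moves {3, 5, 7}:
g(0) = mex{} = 0
g(1) = mex{} = 0
g(2) = mex{} = 0
g(3) = mex{0} = 1
g(4) = mex{0} = 1
g(5) = mex{0} = 1
g(6) = mex{0,1} = 2
g(7) = mex{0,1} = 2
g(8) = mex{0,1} = 2
g(9) = mex{0,1,2} = 3
So g(9) = 3.
For pile D, compute g(0), g(1), … with moves {4, 6}:
g(0) = mex{} = 0
g(1) = mex{} = 0
g(2) = mex{} = 0
g(3) = mex{} = 0
g(4) = mex{0} = 1
g(5) = mex{0} = 1
g(6) = mex{0} = 1
g(7) = mex{0} = 1
g(8) = mex{0,1} = 2
g(9) = mex{0,1} = 2
g(10) = mex{1} = 0
g(11) = mex{1} = 0
g(12) = mex{1,2} = 0
So g(12) = 0.
By the Sprague-Grundy theorem, the Grundy value of a sum of independent games is the XOR of the component values.
Combined value = 3 ⊕ 2 ⊕ 3 ⊕ 0 = 2.

2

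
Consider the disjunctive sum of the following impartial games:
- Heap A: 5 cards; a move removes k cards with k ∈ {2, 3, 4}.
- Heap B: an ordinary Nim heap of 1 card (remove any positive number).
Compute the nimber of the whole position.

3

Build the Grundy sequence for heap A with g(k) = mex{g(k−s) : s ∈ {2, 3, 4}, s ≤ k}:
k:     0  1  2  3  4  5
g(k):  0  0  1  1  2  2
So g(5) = 2.
Heap B is a plain Nim heap of size 1, so its Grundy value is 1.
The value of a disjunctive sum is the nim-sum of the parts.
Combined value = 2 XOR 1 = 3.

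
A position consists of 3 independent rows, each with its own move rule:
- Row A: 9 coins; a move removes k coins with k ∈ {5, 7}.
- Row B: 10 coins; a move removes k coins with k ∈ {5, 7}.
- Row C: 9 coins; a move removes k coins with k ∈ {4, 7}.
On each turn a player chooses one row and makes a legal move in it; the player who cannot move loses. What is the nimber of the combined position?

Grundy values for row A (subtraction set {5, 7}):
k:     0  1  2  3  4  5  6  7  8  9
g(k):  0  0  0  0  0  1  1  1  1  1
So g(9) = 1.
For row B, compute g(0), g(1), … with moves {5, 7}:
k:     0  1  2  3  4  5  6  7  8  9 10
g(k):  0  0  0  0  0  1  1  1  1  1  2
So g(10) = 2.
Build the Grundy sequence for row C with g(k) = mex{g(k−s) : s ∈ {4, 7}, s ≤ k}:
g(0) = mex{} = 0
g(1) = mex{} = 0
g(2) = mex{} = 0
g(3) = mex{} = 0
g(4) = mex{0} = 1
g(5) = mex{0} = 1
g(6) = mex{0} = 1
g(7) = mex{0} = 1
g(8) = mex{0,1} = 2
g(9) = mex{0,1} = 2
So g(9) = 2.
The value of a disjunctive sum is the nim-sum of the parts.
Combined value = 1 ⊕ 2 ⊕ 2 = 1.

1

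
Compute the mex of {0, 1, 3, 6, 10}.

2

The values 0, 1 are all present; 2 is the first non-negative integer missing from the set.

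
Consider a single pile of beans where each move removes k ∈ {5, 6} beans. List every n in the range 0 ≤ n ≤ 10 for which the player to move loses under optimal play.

0, 1, 2, 3, 4

Compute g(0), g(1), … for moves {5, 6}:
k:     0  1  2  3  4  5  6  7  8  9 10
g(k):  0  0  0  0  0  1  1  1  1  1  2
The P-positions (g = 0) in 0..10 are 0, 1, 2, 3, 4.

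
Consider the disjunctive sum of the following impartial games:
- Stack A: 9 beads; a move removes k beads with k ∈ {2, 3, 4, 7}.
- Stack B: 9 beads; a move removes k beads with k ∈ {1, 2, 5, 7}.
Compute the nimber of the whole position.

Build the Grundy sequence for stack A with g(k) = mex{g(k−s) : s ∈ {2, 3, 4, 7}, s ≤ k}:
g(0) = mex{} = 0
g(1) = mex{} = 0
g(2) = mex{0} = 1
g(3) = mex{0} = 1
g(4) = mex{0,1} = 2
g(5) = mex{0,1} = 2
g(6) = mex{1,2} = 0
g(7) = mex{0,1,2} = 3
g(8) = mex{0,2} = 1
g(9) = mex{0,1,2,3} = 4
So g(9) = 4.
Grundy values for stack B (subtraction set {1, 2, 5, 7}):
g(0) = mex{} = 0
g(1) = mex{0} = 1
g(2) = mex{0,1} = 2
g(3) = mex{1,2} = 0
g(4) = mex{0,2} = 1
g(5) = mex{0,1} = 2
g(6) = mex{1,2} = 0
g(7) = mex{0,2} = 1
g(8) = mex{0,1} = 2
g(9) = mex{1,2} = 0
So g(9) = 0.
By the Sprague-Grundy theorem, the Grundy value of a sum of independent games is the XOR of the component values.
Combined value = 4 ⊕ 0 = 4.

4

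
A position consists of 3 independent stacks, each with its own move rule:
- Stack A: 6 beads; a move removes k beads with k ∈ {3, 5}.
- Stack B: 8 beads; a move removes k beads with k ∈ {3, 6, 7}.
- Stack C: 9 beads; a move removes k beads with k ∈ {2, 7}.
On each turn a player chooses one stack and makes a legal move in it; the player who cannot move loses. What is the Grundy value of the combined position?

0

For stack A, compute g(0), g(1), … with moves {3, 5}:
g(0) = mex{} = 0
g(1) = mex{} = 0
g(2) = mex{} = 0
g(3) = mex{0} = 1
g(4) = mex{0} = 1
g(5) = mex{0} = 1
g(6) = mex{0,1} = 2
So g(6) = 2.
For stack B, compute g(0), g(1), … with moves {3, 6, 7}:
k:     0  1  2  3  4  5  6  7  8
g(k):  0  0  0  1  1  1  2  2  2
So g(8) = 2.
Build the Grundy sequence for stack C with g(k) = mex{g(k−s) : s ∈ {2, 7}, s ≤ k}:
k:     0  1  2  3  4  5  6  7  8  9
g(k):  0  0  1  1  0  0  1  1  2  0
So g(9) = 0.
By the Sprague-Grundy theorem, the Grundy value of a sum of independent games is the XOR of the component values.
Combined value = 2 ⊕ 2 ⊕ 0 = 0.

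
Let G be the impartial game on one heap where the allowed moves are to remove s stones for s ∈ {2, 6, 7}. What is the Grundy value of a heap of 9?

0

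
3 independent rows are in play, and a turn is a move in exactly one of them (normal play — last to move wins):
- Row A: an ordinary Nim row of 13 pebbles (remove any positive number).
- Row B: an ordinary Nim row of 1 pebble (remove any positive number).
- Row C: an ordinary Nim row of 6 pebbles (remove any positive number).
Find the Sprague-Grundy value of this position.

10

Row A is a plain Nim row of size 13, so its Grundy value is 13.
Row B is a plain Nim row of size 1, so its Grundy value is 1.
Row C is a plain Nim row of size 6, so its Grundy value is 6.
The value of a disjunctive sum is the nim-sum of the parts.
Combined value = 13 XOR 1 XOR 6 = 10.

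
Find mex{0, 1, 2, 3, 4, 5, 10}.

The values 0, 1, 2, 3, 4, 5 are all present; 6 is the first non-negative integer missing from the set.

6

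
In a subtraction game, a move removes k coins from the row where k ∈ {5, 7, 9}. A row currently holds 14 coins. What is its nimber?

Build the Grundy sequence with g(k) = mex{g(k−s) : s ∈ {5, 7, 9}, s ≤ k}:
g(0) = mex{} = 0
g(1) = mex{} = 0
g(2) = mex{} = 0
g(3) = mex{} = 0
g(4) = mex{} = 0
g(5) = mex{0} = 1
g(6) = mex{0} = 1
g(7) = mex{0} = 1
g(8) = mex{0} = 1
g(9) = mex{0} = 1
g(10) = mex{0,1} = 2
g(11) = mex{0,1} = 2
g(12) = mex{0,1} = 2
g(13) = mex{0,1} = 2
g(14) = mex{1} = 0
So g(14) = 0.

0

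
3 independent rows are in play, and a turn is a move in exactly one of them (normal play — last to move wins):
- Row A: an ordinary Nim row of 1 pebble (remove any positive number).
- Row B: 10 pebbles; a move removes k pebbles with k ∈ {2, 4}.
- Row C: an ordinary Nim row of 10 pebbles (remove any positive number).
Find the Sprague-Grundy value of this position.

Row A is a plain Nim row of size 1, so its Grundy value is 1.
Build the Grundy sequence for row B with g(k) = mex{g(k−s) : s ∈ {2, 4}, s ≤ k}:
g(0) = mex{} = 0
g(1) = mex{} = 0
g(2) = mex{0} = 1
g(3) = mex{0} = 1
g(4) = mex{0,1} = 2
g(5) = mex{0,1} = 2
g(6) = mex{1,2} = 0
g(7) = mex{1,2} = 0
g(8) = mex{0,2} = 1
g(9) = mex{0,2} = 1
g(10) = mex{0,1} = 2
So g(10) = 2.
Row C is a plain Nim row of size 10, so its Grundy value is 10.
The value of a disjunctive sum is the nim-sum of the parts.
Combined value = 1 ⊕ 2 ⊕ 10 = 9.

9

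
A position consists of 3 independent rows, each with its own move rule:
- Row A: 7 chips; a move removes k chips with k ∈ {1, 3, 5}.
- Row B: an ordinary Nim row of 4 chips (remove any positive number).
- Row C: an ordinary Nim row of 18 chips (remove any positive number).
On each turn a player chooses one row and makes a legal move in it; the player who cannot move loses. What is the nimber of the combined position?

23

Grundy values for row A (subtraction set {1, 3, 5}):
k:     0  1  2  3  4  5  6  7
g(k):  0  1  0  1  0  1  0  1
So g(7) = 1.
Row B is a plain Nim row of size 4, so its Grundy value is 4.
Row C is a plain Nim row of size 18, so its Grundy value is 18.
The value of a disjunctive sum is the nim-sum of the parts.
Combined value = 1 XOR 4 XOR 18 = 23.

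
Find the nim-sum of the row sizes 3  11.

Compute the nim-sum pairwise:
3 XOR 11 = 8

8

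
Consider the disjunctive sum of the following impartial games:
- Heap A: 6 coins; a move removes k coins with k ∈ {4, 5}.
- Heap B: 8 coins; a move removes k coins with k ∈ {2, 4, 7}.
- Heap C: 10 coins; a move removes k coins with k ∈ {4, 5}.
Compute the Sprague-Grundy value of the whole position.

0

Grundy values for heap A (subtraction set {4, 5}):
k:     0  1  2  3  4  5  6
g(k):  0  0  0  0  1  1  1
So g(6) = 1.
Build the Grundy sequence for heap B with g(k) = mex{g(k−s) : s ∈ {2, 4, 7}, s ≤ k}:
g(0) = mex{} = 0
g(1) = mex{} = 0
g(2) = mex{0} = 1
g(3) = mex{0} = 1
g(4) = mex{0,1} = 2
g(5) = mex{0,1} = 2
g(6) = mex{1,2} = 0
g(7) = mex{0,1,2} = 3
g(8) = mex{0,2} = 1
So g(8) = 1.
For heap C, compute g(0), g(1), … with moves {4, 5}:
k:     0  1  2  3  4  5  6  7  8  9 10
g(k):  0  0  0  0  1  1  1  1  2  0  0
So g(10) = 0.
By the Sprague-Grundy theorem, the Grundy value of a sum of independent games is the XOR of the component values.
Combined value = 1 XOR 1 XOR 0 = 0.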